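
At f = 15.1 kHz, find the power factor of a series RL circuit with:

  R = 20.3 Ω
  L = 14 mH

Step 1 — Angular frequency: ω = 2π·f = 2π·1.51e+04 = 9.488e+04 rad/s.
Step 2 — Component impedances:
  R: Z = R = 20.3 Ω
  L: Z = jωL = j·9.488e+04·0.014 = 0 + j1328 Ω
Step 3 — Series combination: Z_total = R + L = 20.3 + j1328 Ω = 1328∠89.1° Ω.
Step 4 — Power factor: PF = cos(φ) = Re(Z)/|Z| = 20.3/1328.4 = 0.01528.
Step 5 — Type: Im(Z) = 1328 ⇒ lagging (phase φ = 89.1°).

PF = 0.01528 (lagging, φ = 89.1°)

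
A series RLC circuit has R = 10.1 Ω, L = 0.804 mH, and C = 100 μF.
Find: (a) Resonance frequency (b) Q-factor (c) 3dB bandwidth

Step 1 — Resonance condition Im(Z)=0 gives ω₀ = 1/√(LC).
Step 2 — ω₀ = 1/√(0.000804·0.0001) = 3527 rad/s.
Step 3 — f₀ = ω₀/(2π) = 561.3 Hz.
Step 4 — Series Q: Q = ω₀L/R = 3527·0.000804/10.1 = 0.2807.
Step 5 — 3dB bandwidth: Δω = ω₀/Q = 1.256e+04 rad/s; BW = Δω/(2π) = 1999 Hz.

(a) f₀ = 561.3 Hz  (b) Q = 0.2807  (c) BW = 1999 Hz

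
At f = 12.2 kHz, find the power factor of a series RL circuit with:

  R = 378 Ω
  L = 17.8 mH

Step 1 — Angular frequency: ω = 2π·f = 2π·1.22e+04 = 7.665e+04 rad/s.
Step 2 — Component impedances:
  R: Z = R = 378 Ω
  L: Z = jωL = j·7.665e+04·0.0178 = 0 + j1364 Ω
Step 3 — Series combination: Z_total = R + L = 378 + j1364 Ω = 1416∠74.5° Ω.
Step 4 — Power factor: PF = cos(φ) = Re(Z)/|Z| = 378/1415.8 = 0.267.
Step 5 — Type: Im(Z) = 1364 ⇒ lagging (phase φ = 74.5°).

PF = 0.267 (lagging, φ = 74.5°)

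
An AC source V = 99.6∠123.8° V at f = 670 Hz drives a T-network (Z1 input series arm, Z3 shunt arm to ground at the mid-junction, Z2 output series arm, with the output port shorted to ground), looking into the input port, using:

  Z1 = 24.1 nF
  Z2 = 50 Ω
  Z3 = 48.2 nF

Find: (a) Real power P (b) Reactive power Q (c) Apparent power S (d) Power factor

Step 1 — Angular frequency: ω = 2π·f = 2π·670 = 4210 rad/s.
Step 2 — Component impedances:
  Z1: Z = 1/(jωC) = -j/(ω·C) = 0 - j9857 Ω
  Z2: Z = R = 50 Ω
  Z3: Z = 1/(jωC) = -j/(ω·C) = 0 - j4928 Ω
Step 3 — With the output port shorted to ground, the output series arm Z2 runs from the junction to ground; the shunt arm Z3 also runs from the junction to ground. They appear in parallel: Z3 || Z2 = 49.99 - j0.5072 Ω.
Step 4 — Series with input arm Z1: Z_in = Z1 + (Z3 || Z2) = 49.99 - j9857 Ω = 9857∠-89.7° Ω.
Step 5 — Source phasor: V = 99.6∠123.8° V = -55.41 + j82.77 V.
Step 6 — Current: I = V / Z = -0.008425 - j0.005578 A = 0.0101∠-146.5° A.
Step 7 — Complex power: S = V·I* = 0.005104 - j1.006 VA.
Step 8 — Real power: P = Re(S) = 0.005104 W.
Step 9 — Reactive power: Q = Im(S) = -1.006 VAR.
Step 10 — Apparent power: |S| = 1.006 VA.
Step 11 — Power factor: PF = P/|S| = 0.005072 (leading).

(a) P = 0.005104 W  (b) Q = -1.006 VAR  (c) S = 1.006 VA  (d) PF = 0.005072 (leading)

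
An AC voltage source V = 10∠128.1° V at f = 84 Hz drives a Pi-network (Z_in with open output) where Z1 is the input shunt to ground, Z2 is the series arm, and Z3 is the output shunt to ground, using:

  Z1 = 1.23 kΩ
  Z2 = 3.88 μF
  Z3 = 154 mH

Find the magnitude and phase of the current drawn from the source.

Step 1 — Angular frequency: ω = 2π·f = 2π·84 = 527.8 rad/s.
Step 2 — Component impedances:
  Z1: Z = R = 1230 Ω
  Z2: Z = 1/(jωC) = -j/(ω·C) = 0 - j488.3 Ω
  Z3: Z = jωL = j·527.8·0.154 = 0 + j81.28 Ω
Step 3 — With open output, the series arm Z2 and the output shunt Z3 appear in series to ground: Z2 + Z3 = 0 - j407 Ω.
Step 4 — Parallel with input shunt Z1: Z_in = Z1 || (Z2 + Z3) = 121.4 - j366.9 Ω = 386.4∠-71.7° Ω.
Step 5 — Source phasor: V = 10∠128.1° V = -6.17 + j7.869 V.
Step 6 — Ohm's law: I = V / Z_total = (-6.17 + j7.869) / (121.4 - j366.9) = -0.02435 - j0.008761 A.
Step 7 — Convert to polar: |I| = 0.02588 A, ∠I = -160.2°.

I = 0.02588∠-160.2° A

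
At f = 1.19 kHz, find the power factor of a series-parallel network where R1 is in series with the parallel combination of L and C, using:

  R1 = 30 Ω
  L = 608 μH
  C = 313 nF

Step 1 — Angular frequency: ω = 2π·f = 2π·1190 = 7477 rad/s.
Step 2 — Component impedances:
  R1: Z = R = 30 Ω
  L: Z = jωL = j·7477·0.000608 = 0 + j4.546 Ω
  C: Z = 1/(jωC) = -j/(ω·C) = 0 - j427.3 Ω
Step 3 — Parallel branch: L || C = 1/(1/L + 1/C) = 0 + j4.595 Ω.
Step 4 — Series with R1: Z_total = R1 + (L || C) = 30 + j4.595 Ω = 30.35∠8.7° Ω.
Step 5 — Power factor: PF = cos(φ) = Re(Z)/|Z| = 30/30.35 = 0.9885.
Step 6 — Type: Im(Z) = 4.595 ⇒ lagging (phase φ = 8.7°).

PF = 0.9885 (lagging, φ = 8.7°)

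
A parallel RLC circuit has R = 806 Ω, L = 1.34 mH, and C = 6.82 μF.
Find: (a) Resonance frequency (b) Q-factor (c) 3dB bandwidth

Step 1 — Resonance: ω₀ = 1/√(LC) = 1/√(0.00134·6.82e-06) = 1.046e+04 rad/s.
Step 2 — f₀ = ω₀/(2π) = 1665 Hz.
Step 3 — Parallel Q: Q = R/(ω₀L) = 806/(1.046e+04·0.00134) = 57.5.
Step 4 — Bandwidth: Δω = ω₀/Q = 181.9 rad/s; BW = Δω/(2π) = 28.95 Hz.

(a) f₀ = 1665 Hz  (b) Q = 57.5  (c) BW = 28.95 Hz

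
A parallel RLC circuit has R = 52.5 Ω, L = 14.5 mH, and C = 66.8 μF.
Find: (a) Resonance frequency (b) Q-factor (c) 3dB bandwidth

Step 1 — Resonance: ω₀ = 1/√(LC) = 1/√(0.0145·6.68e-05) = 1016 rad/s.
Step 2 — f₀ = ω₀/(2π) = 161.7 Hz.
Step 3 — Parallel Q: Q = R/(ω₀L) = 52.5/(1016·0.0145) = 3.563.
Step 4 — Bandwidth: Δω = ω₀/Q = 285.1 rad/s; BW = Δω/(2π) = 45.38 Hz.

(a) f₀ = 161.7 Hz  (b) Q = 3.563  (c) BW = 45.38 Hz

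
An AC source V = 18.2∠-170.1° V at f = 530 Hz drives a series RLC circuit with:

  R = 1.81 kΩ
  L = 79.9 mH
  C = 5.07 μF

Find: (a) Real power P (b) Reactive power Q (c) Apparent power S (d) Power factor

Step 1 — Angular frequency: ω = 2π·f = 2π·530 = 3330 rad/s.
Step 2 — Component impedances:
  R: Z = R = 1810 Ω
  L: Z = jωL = j·3330·0.0799 = 0 + j266.1 Ω
  C: Z = 1/(jωC) = -j/(ω·C) = 0 - j59.23 Ω
Step 3 — Series combination: Z_total = R + L + C = 1810 + j206.8 Ω = 1822∠6.5° Ω.
Step 4 — Source phasor: V = 18.2∠-170.1° V = -17.93 - j3.129 V.
Step 5 — Current: I = V / Z = -0.009973 - j0.0005891 A = 0.00999∠-176.6° A.
Step 6 — Complex power: S = V·I* = 0.1806 + j0.02064 VA.
Step 7 — Real power: P = Re(S) = 0.1806 W.
Step 8 — Reactive power: Q = Im(S) = 0.02064 VAR.
Step 9 — Apparent power: |S| = 0.1818 VA.
Step 10 — Power factor: PF = P/|S| = 0.9935 (lagging).

(a) P = 0.1806 W  (b) Q = 0.02064 VAR  (c) S = 0.1818 VA  (d) PF = 0.9935 (lagging)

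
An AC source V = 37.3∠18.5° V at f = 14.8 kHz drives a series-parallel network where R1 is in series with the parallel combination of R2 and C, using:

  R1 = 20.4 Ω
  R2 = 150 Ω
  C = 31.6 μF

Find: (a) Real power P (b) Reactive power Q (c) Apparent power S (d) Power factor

Step 1 — Angular frequency: ω = 2π·f = 2π·1.48e+04 = 9.299e+04 rad/s.
Step 2 — Component impedances:
  R1: Z = R = 20.4 Ω
  R2: Z = R = 150 Ω
  C: Z = 1/(jωC) = -j/(ω·C) = 0 - j0.3403 Ω
Step 3 — Parallel branch: R2 || C = 1/(1/R2 + 1/C) = 0.0007721 - j0.3403 Ω.
Step 4 — Series with R1: Z_total = R1 + (R2 || C) = 20.4 - j0.3403 Ω = 20.4∠-1.0° Ω.
Step 5 — Source phasor: V = 37.3∠18.5° V = 35.37 + j11.84 V.
Step 6 — Current: I = V / Z = 1.724 + j0.6089 A = 1.828∠19.5° A.
Step 7 — Complex power: S = V·I* = 68.18 - j1.137 VA.
Step 8 — Real power: P = Re(S) = 68.18 W.
Step 9 — Reactive power: Q = Im(S) = -1.137 VAR.
Step 10 — Apparent power: |S| = 68.19 VA.
Step 11 — Power factor: PF = P/|S| = 0.9999 (leading).

(a) P = 68.18 W  (b) Q = -1.137 VAR  (c) S = 68.19 VA  (d) PF = 0.9999 (leading)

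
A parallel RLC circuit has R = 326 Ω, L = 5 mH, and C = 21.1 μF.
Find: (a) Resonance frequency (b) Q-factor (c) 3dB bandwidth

Step 1 — Resonance: ω₀ = 1/√(LC) = 1/√(0.005·2.11e-05) = 3079 rad/s.
Step 2 — f₀ = ω₀/(2π) = 490 Hz.
Step 3 — Parallel Q: Q = R/(ω₀L) = 326/(3079·0.005) = 21.18.
Step 4 — Bandwidth: Δω = ω₀/Q = 145.4 rad/s; BW = Δω/(2π) = 23.14 Hz.

(a) f₀ = 490 Hz  (b) Q = 21.18  (c) BW = 23.14 Hz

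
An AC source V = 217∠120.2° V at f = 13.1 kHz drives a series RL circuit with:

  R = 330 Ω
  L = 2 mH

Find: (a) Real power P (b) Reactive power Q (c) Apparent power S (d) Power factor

Step 1 — Angular frequency: ω = 2π·f = 2π·1.31e+04 = 8.231e+04 rad/s.
Step 2 — Component impedances:
  R: Z = R = 330 Ω
  L: Z = jωL = j·8.231e+04·0.002 = 0 + j164.6 Ω
Step 3 — Series combination: Z_total = R + L = 330 + j164.6 Ω = 368.8∠26.5° Ω.
Step 4 — Source phasor: V = 217∠120.2° V = -109.2 + j187.5 V.
Step 5 — Current: I = V / Z = -0.03785 + j0.5872 A = 0.5884∠93.7° A.
Step 6 — Complex power: S = V·I* = 114.3 + j57 VA.
Step 7 — Real power: P = Re(S) = 114.3 W.
Step 8 — Reactive power: Q = Im(S) = 57 VAR.
Step 9 — Apparent power: |S| = 127.7 VA.
Step 10 — Power factor: PF = P/|S| = 0.8948 (lagging).

(a) P = 114.3 W  (b) Q = 57 VAR  (c) S = 127.7 VA  (d) PF = 0.8948 (lagging)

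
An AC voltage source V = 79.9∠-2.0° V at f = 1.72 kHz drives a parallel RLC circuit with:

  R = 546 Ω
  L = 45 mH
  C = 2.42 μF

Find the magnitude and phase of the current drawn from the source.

Step 1 — Angular frequency: ω = 2π·f = 2π·1720 = 1.081e+04 rad/s.
Step 2 — Component impedances:
  R: Z = R = 546 Ω
  L: Z = jωL = j·1.081e+04·0.045 = 0 + j486.3 Ω
  C: Z = 1/(jωC) = -j/(ω·C) = 0 - j38.24 Ω
Step 3 — Parallel combination: 1/Z_total = 1/R + 1/L + 1/C; Z_total = 3.136 - j41.26 Ω = 41.38∠-85.7° Ω.
Step 4 — Source phasor: V = 79.9∠-2.0° V = 79.85 - j2.788 V.
Step 5 — Ohm's law: I = V / Z_total = (79.85 - j2.788) / (3.136 - j41.26) = 0.2134 + j1.919 A.
Step 6 — Convert to polar: |I| = 1.931 A, ∠I = 83.7°.

I = 1.931∠83.7° A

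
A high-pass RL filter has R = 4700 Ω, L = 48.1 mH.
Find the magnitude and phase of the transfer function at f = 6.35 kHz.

Step 1 — Angular frequency: ω = 2π·6350 = 3.99e+04 rad/s.
Step 2 — Transfer function: H(jω) = jωL/(R + jωL).
Step 3 — Numerator jωL = j·1919; denominator R + jωL = 4700 + j1919.
Step 4 — H = 0.1429 + j0.35.
Step 5 — Magnitude: |H| = 0.378 (-8.4 dB); phase: φ = 67.8°.

|H| = 0.378 (-8.4 dB), φ = 67.8°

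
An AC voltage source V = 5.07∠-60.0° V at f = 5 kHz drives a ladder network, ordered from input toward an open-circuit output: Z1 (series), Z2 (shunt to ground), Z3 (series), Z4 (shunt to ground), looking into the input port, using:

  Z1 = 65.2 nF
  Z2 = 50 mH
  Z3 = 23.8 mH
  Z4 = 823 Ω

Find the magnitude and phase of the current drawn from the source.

Step 1 — Angular frequency: ω = 2π·f = 2π·5000 = 3.142e+04 rad/s.
Step 2 — Component impedances:
  Z1: Z = 1/(jωC) = -j/(ω·C) = 0 - j488.2 Ω
  Z2: Z = jωL = j·3.142e+04·0.05 = 0 + j1571 Ω
  Z3: Z = jωL = j·3.142e+04·0.0238 = 0 + j747.7 Ω
  Z4: Z = R = 823 Ω
Step 3 — Ladder network (open output): work backward from the far end, alternating series and parallel combinations. Z_in = 335.5 + j137.5 Ω = 362.6∠22.3° Ω.
Step 4 — Source phasor: V = 5.07∠-60.0° V = 2.535 - j4.391 V.
Step 5 — Ohm's law: I = V / Z_total = (2.535 - j4.391) / (335.5 + j137.5) = 0.001879 - j0.01386 A.
Step 6 — Convert to polar: |I| = 0.01398 A, ∠I = -82.3°.

I = 0.01398∠-82.3° A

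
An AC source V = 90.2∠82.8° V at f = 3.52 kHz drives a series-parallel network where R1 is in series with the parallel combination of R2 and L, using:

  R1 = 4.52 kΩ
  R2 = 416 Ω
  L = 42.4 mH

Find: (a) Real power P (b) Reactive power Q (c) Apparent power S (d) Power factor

Step 1 — Angular frequency: ω = 2π·f = 2π·3520 = 2.212e+04 rad/s.
Step 2 — Component impedances:
  R1: Z = R = 4520 Ω
  R2: Z = R = 416 Ω
  L: Z = jωL = j·2.212e+04·0.0424 = 0 + j937.8 Ω
Step 3 — Parallel branch: R2 || L = 1/(1/R2 + 1/L) = 347.6 + j154.2 Ω.
Step 4 — Series with R1: Z_total = R1 + (R2 || L) = 4868 + j154.2 Ω = 4870∠1.8° Ω.
Step 5 — Source phasor: V = 90.2∠82.8° V = 11.31 + j89.49 V.
Step 6 — Current: I = V / Z = 0.002902 + j0.01829 A = 0.01852∠81.0° A.
Step 7 — Complex power: S = V·I* = 1.67 + j0.0529 VA.
Step 8 — Real power: P = Re(S) = 1.67 W.
Step 9 — Reactive power: Q = Im(S) = 0.0529 VAR.
Step 10 — Apparent power: |S| = 1.671 VA.
Step 11 — Power factor: PF = P/|S| = 0.9995 (lagging).

(a) P = 1.67 W  (b) Q = 0.0529 VAR  (c) S = 1.671 VA  (d) PF = 0.9995 (lagging)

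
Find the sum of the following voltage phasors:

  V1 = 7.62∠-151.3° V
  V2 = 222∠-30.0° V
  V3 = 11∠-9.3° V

Step 1 — Convert each phasor to rectangular form:
  V1 = 7.62·(cos(-151.3°) + j·sin(-151.3°)) = -6.684 - j3.659 V
  V2 = 222·(cos(-30.0°) + j·sin(-30.0°)) = 192.3 - j111 V
  V3 = 11·(cos(-9.3°) + j·sin(-9.3°)) = 10.86 - j1.778 V
Step 2 — Sum components: V_total = 196.4 - j116.4 V.
Step 3 — Convert to polar: |V_total| = 228.3 V, ∠V_total = -30.7°.

V_total = 228.3∠-30.7° V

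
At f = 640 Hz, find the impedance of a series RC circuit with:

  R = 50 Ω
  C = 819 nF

Step 1 — Angular frequency: ω = 2π·f = 2π·640 = 4021 rad/s.
Step 2 — Component impedances:
  R: Z = R = 50 Ω
  C: Z = 1/(jωC) = -j/(ω·C) = 0 - j303.6 Ω
Step 3 — Series combination: Z_total = R + C = 50 - j303.6 Ω = 307.7∠-80.6° Ω.

Z = 50 - j303.6 Ω = 307.7∠-80.6° Ω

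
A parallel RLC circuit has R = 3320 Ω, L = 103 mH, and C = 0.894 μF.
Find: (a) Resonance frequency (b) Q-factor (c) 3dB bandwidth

Step 1 — Resonance: ω₀ = 1/√(LC) = 1/√(0.103·8.94e-07) = 3295 rad/s.
Step 2 — f₀ = ω₀/(2π) = 524.5 Hz.
Step 3 — Parallel Q: Q = R/(ω₀L) = 3320/(3295·0.103) = 9.781.
Step 4 — Bandwidth: Δω = ω₀/Q = 336.9 rad/s; BW = Δω/(2π) = 53.62 Hz.

(a) f₀ = 524.5 Hz  (b) Q = 9.781  (c) BW = 53.62 Hz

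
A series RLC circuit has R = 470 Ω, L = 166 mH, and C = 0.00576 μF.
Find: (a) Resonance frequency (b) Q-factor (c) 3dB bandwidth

Step 1 — Resonance condition Im(Z)=0 gives ω₀ = 1/√(LC).
Step 2 — ω₀ = 1/√(0.166·5.76e-09) = 3.234e+04 rad/s.
Step 3 — f₀ = ω₀/(2π) = 5147 Hz.
Step 4 — Series Q: Q = ω₀L/R = 3.234e+04·0.166/470 = 11.42.
Step 5 — 3dB bandwidth: Δω = ω₀/Q = 2831 rad/s; BW = Δω/(2π) = 450.6 Hz.

(a) f₀ = 5147 Hz  (b) Q = 11.42  (c) BW = 450.6 Hz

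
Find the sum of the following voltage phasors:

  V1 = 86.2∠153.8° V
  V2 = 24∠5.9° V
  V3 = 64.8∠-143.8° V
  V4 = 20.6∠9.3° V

Step 1 — Convert each phasor to rectangular form:
  V1 = 86.2·(cos(153.8°) + j·sin(153.8°)) = -77.34 + j38.06 V
  V2 = 24·(cos(5.9°) + j·sin(5.9°)) = 23.87 + j2.467 V
  V3 = 64.8·(cos(-143.8°) + j·sin(-143.8°)) = -52.29 - j38.27 V
  V4 = 20.6·(cos(9.3°) + j·sin(9.3°)) = 20.33 + j3.329 V
Step 2 — Sum components: V_total = -85.43 + j5.583 V.
Step 3 — Convert to polar: |V_total| = 85.61 V, ∠V_total = 176.3°.

V_total = 85.61∠176.3° V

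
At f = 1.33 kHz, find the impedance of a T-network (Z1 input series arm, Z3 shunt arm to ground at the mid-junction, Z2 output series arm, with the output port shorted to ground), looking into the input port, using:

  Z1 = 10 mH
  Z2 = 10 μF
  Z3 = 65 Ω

Step 1 — Angular frequency: ω = 2π·f = 2π·1330 = 8357 rad/s.
Step 2 — Component impedances:
  Z1: Z = jωL = j·8357·0.01 = 0 + j83.57 Ω
  Z2: Z = 1/(jωC) = -j/(ω·C) = 0 - j11.97 Ω
  Z3: Z = R = 65 Ω
Step 3 — With the output port shorted to ground, the output series arm Z2 runs from the junction to ground; the shunt arm Z3 also runs from the junction to ground. They appear in parallel: Z3 || Z2 = 2.131 - j11.57 Ω.
Step 4 — Series with input arm Z1: Z_in = Z1 + (Z3 || Z2) = 2.131 + j71.99 Ω = 72.02∠88.3° Ω.

Z = 2.131 + j71.99 Ω = 72.02∠88.3° Ω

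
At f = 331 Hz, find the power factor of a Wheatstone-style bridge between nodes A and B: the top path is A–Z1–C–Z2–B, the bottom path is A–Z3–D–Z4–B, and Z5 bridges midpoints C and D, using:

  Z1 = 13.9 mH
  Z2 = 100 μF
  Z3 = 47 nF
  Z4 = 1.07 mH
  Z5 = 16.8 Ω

Step 1 — Angular frequency: ω = 2π·f = 2π·331 = 2080 rad/s.
Step 2 — Component impedances:
  Z1: Z = jωL = j·2080·0.0139 = 0 + j28.91 Ω
  Z2: Z = 1/(jωC) = -j/(ω·C) = 0 - j4.808 Ω
  Z3: Z = 1/(jωC) = -j/(ω·C) = 0 - j1.023e+04 Ω
  Z4: Z = jωL = j·2080·0.00107 = 0 + j2.225 Ω
  Z5: Z = R = 16.8 Ω
Step 3 — Bridge requires nodal analysis (the Z5 bridge couples midpoints C and D, so the two paths cannot be reduced to a simple series/parallel combination). Setting node B to ground and injecting 1 A at node A, the 3-node admittance system at A, C, D solves to V_A = Z_AB = 1.348 + j24.36 Ω = 24.4∠86.8° Ω.
Step 4 — Power factor: PF = cos(φ) = Re(Z)/|Z| = 1.3478/24.401 = 0.05524.
Step 5 — Type: Im(Z) = 24.36 ⇒ lagging (phase φ = 86.8°).

PF = 0.05524 (lagging, φ = 86.8°)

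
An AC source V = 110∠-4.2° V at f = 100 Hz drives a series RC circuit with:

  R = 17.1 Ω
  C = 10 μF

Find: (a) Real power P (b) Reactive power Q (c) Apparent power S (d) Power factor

Step 1 — Angular frequency: ω = 2π·f = 2π·100 = 628.3 rad/s.
Step 2 — Component impedances:
  R: Z = R = 17.1 Ω
  C: Z = 1/(jωC) = -j/(ω·C) = 0 - j159.2 Ω
Step 3 — Series combination: Z_total = R + C = 17.1 - j159.2 Ω = 160.1∠-83.9° Ω.
Step 4 — Source phasor: V = 110∠-4.2° V = 109.7 - j8.056 V.
Step 5 — Current: I = V / Z = 0.1233 + j0.6761 A = 0.6872∠79.7° A.
Step 6 — Complex power: S = V·I* = 8.075 - j75.16 VA.
Step 7 — Real power: P = Re(S) = 8.075 W.
Step 8 — Reactive power: Q = Im(S) = -75.16 VAR.
Step 9 — Apparent power: |S| = 75.59 VA.
Step 10 — Power factor: PF = P/|S| = 0.1068 (leading).

(a) P = 8.075 W  (b) Q = -75.16 VAR  (c) S = 75.59 VA  (d) PF = 0.1068 (leading)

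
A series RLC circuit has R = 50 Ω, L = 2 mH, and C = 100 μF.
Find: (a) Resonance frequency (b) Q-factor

Step 1 — Resonance condition Im(Z)=0 gives ω₀ = 1/√(LC).
Step 2 — ω₀ = 1/√(0.002·0.0001) = 2236 rad/s.
Step 3 — f₀ = ω₀/(2π) = 355.9 Hz.
Step 4 — Series Q: Q = ω₀L/R = 2236·0.002/50 = 0.08944.

(a) f₀ = 355.9 Hz  (b) Q = 0.08944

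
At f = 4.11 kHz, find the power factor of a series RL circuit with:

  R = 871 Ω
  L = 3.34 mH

Step 1 — Angular frequency: ω = 2π·f = 2π·4110 = 2.582e+04 rad/s.
Step 2 — Component impedances:
  R: Z = R = 871 Ω
  L: Z = jωL = j·2.582e+04·0.00334 = 0 + j86.25 Ω
Step 3 — Series combination: Z_total = R + L = 871 + j86.25 Ω = 875.3∠5.7° Ω.
Step 4 — Power factor: PF = cos(φ) = Re(Z)/|Z| = 871/875.3 = 0.9951.
Step 5 — Type: Im(Z) = 86.25 ⇒ lagging (phase φ = 5.7°).

PF = 0.9951 (lagging, φ = 5.7°)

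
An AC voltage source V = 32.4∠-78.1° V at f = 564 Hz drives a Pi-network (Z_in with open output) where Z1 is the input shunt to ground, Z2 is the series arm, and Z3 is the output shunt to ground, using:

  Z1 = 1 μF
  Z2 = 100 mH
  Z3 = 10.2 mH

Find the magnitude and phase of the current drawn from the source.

Step 1 — Angular frequency: ω = 2π·f = 2π·564 = 3544 rad/s.
Step 2 — Component impedances:
  Z1: Z = 1/(jωC) = -j/(ω·C) = 0 - j282.2 Ω
  Z2: Z = jωL = j·3544·0.1 = 0 + j354.4 Ω
  Z3: Z = jωL = j·3544·0.0102 = 0 + j36.15 Ω
Step 3 — With open output, the series arm Z2 and the output shunt Z3 appear in series to ground: Z2 + Z3 = 0 + j390.5 Ω.
Step 4 — Parallel with input shunt Z1: Z_in = Z1 || (Z2 + Z3) = 0 - j1017 Ω = 1017∠-90.0° Ω.
Step 5 — Source phasor: V = 32.4∠-78.1° V = 6.681 - j31.7 V.
Step 6 — Ohm's law: I = V / Z_total = (6.681 - j31.7) / (0 - j1017) = 0.03117 + j0.006568 A.
Step 7 — Convert to polar: |I| = 0.03185 A, ∠I = 11.9°.

I = 0.03185∠11.9° A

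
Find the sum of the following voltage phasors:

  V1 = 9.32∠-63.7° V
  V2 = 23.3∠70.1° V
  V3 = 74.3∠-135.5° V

Step 1 — Convert each phasor to rectangular form:
  V1 = 9.32·(cos(-63.7°) + j·sin(-63.7°)) = 4.129 - j8.355 V
  V2 = 23.3·(cos(70.1°) + j·sin(70.1°)) = 7.931 + j21.91 V
  V3 = 74.3·(cos(-135.5°) + j·sin(-135.5°)) = -52.99 - j52.08 V
Step 2 — Sum components: V_total = -40.93 - j38.52 V.
Step 3 — Convert to polar: |V_total| = 56.21 V, ∠V_total = -136.7°.

V_total = 56.21∠-136.7° V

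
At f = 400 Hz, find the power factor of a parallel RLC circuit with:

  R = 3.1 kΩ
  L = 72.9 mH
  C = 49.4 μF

Step 1 — Angular frequency: ω = 2π·f = 2π·400 = 2513 rad/s.
Step 2 — Component impedances:
  R: Z = R = 3100 Ω
  L: Z = jωL = j·2513·0.0729 = 0 + j183.2 Ω
  C: Z = 1/(jωC) = -j/(ω·C) = 0 - j8.054 Ω
Step 3 — Parallel combination: 1/Z_total = 1/R + 1/L + 1/C; Z_total = 0.0229 - j8.425 Ω = 8.425∠-89.8° Ω.
Step 4 — Power factor: PF = cos(φ) = Re(Z)/|Z| = 0.0229/8.425 = 0.002718.
Step 5 — Type: Im(Z) = -8.425 ⇒ leading (phase φ = -89.8°).

PF = 0.002718 (leading, φ = -89.8°)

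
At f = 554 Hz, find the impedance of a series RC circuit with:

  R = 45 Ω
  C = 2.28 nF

Step 1 — Angular frequency: ω = 2π·f = 2π·554 = 3481 rad/s.
Step 2 — Component impedances:
  R: Z = R = 45 Ω
  C: Z = 1/(jωC) = -j/(ω·C) = 0 - j1.26e+05 Ω
Step 3 — Series combination: Z_total = R + C = 45 - j1.26e+05 Ω = 1.26e+05∠-90.0° Ω.

Z = 45 - j1.26e+05 Ω = 1.26e+05∠-90.0° Ω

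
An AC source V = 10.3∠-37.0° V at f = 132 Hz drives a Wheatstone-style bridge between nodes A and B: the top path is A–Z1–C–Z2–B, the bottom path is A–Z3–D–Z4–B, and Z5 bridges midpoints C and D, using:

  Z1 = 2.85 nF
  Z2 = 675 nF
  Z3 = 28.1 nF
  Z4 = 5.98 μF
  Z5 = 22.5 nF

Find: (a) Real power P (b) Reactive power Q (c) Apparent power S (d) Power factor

Step 1 — Angular frequency: ω = 2π·f = 2π·132 = 829.4 rad/s.
Step 2 — Component impedances:
  Z1: Z = 1/(jωC) = -j/(ω·C) = 0 - j4.231e+05 Ω
  Z2: Z = 1/(jωC) = -j/(ω·C) = 0 - j1786 Ω
  Z3: Z = 1/(jωC) = -j/(ω·C) = 0 - j4.291e+04 Ω
  Z4: Z = 1/(jωC) = -j/(ω·C) = 0 - j201.6 Ω
  Z5: Z = 1/(jωC) = -j/(ω·C) = 0 - j5.359e+04 Ω
Step 3 — Bridge requires nodal analysis (the Z5 bridge couples midpoints C and D, so the two paths cannot be reduced to a simple series/parallel combination). Setting node B to ground and injecting 1 A at node A, the 3-node admittance system at A, C, D solves to V_A = Z_AB = 0 - j3.914e+04 Ω = 3.914e+04∠-90.0° Ω.
Step 4 — Source phasor: V = 10.3∠-37.0° V = 8.226 - j6.199 V.
Step 5 — Current: I = V / Z = 0.0001584 + j0.0002102 A = 0.0002632∠53.0° A.
Step 6 — Complex power: S = V·I* = 0 - j0.002711 VA.
Step 7 — Real power: P = Re(S) = 0 W.
Step 8 — Reactive power: Q = Im(S) = -0.002711 VAR.
Step 9 — Apparent power: |S| = 0.002711 VA.
Step 10 — Power factor: PF = P/|S| = 0 (leading).

(a) P = 0 W  (b) Q = -0.002711 VAR  (c) S = 0.002711 VA  (d) PF = 0 (leading)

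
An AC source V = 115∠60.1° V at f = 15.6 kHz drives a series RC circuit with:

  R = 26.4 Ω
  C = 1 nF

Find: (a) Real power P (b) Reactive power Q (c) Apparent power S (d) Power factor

Step 1 — Angular frequency: ω = 2π·f = 2π·1.56e+04 = 9.802e+04 rad/s.
Step 2 — Component impedances:
  R: Z = R = 26.4 Ω
  C: Z = 1/(jωC) = -j/(ω·C) = 0 - j1.02e+04 Ω
Step 3 — Series combination: Z_total = R + C = 26.4 - j1.02e+04 Ω = 1.02e+04∠-89.9° Ω.
Step 4 — Source phasor: V = 115∠60.1° V = 57.33 + j99.69 V.
Step 5 — Current: I = V / Z = -0.009757 + j0.005644 A = 0.01127∠150.0° A.
Step 6 — Complex power: S = V·I* = 0.003354 - j1.296 VA.
Step 7 — Real power: P = Re(S) = 0.003354 W.
Step 8 — Reactive power: Q = Im(S) = -1.296 VAR.
Step 9 — Apparent power: |S| = 1.296 VA.
Step 10 — Power factor: PF = P/|S| = 0.002588 (leading).

(a) P = 0.003354 W  (b) Q = -1.296 VAR  (c) S = 1.296 VA  (d) PF = 0.002588 (leading)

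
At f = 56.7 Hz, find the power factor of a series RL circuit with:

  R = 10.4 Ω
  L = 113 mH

Step 1 — Angular frequency: ω = 2π·f = 2π·56.7 = 356.3 rad/s.
Step 2 — Component impedances:
  R: Z = R = 10.4 Ω
  L: Z = jωL = j·356.3·0.113 = 0 + j40.26 Ω
Step 3 — Series combination: Z_total = R + L = 10.4 + j40.26 Ω = 41.58∠75.5° Ω.
Step 4 — Power factor: PF = cos(φ) = Re(Z)/|Z| = 10.4/41.58 = 0.2501.
Step 5 — Type: Im(Z) = 40.26 ⇒ lagging (phase φ = 75.5°).

PF = 0.2501 (lagging, φ = 75.5°)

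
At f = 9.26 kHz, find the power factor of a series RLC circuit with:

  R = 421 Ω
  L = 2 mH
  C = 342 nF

Step 1 — Angular frequency: ω = 2π·f = 2π·9260 = 5.818e+04 rad/s.
Step 2 — Component impedances:
  R: Z = R = 421 Ω
  L: Z = jωL = j·5.818e+04·0.002 = 0 + j116.4 Ω
  C: Z = 1/(jωC) = -j/(ω·C) = 0 - j50.26 Ω
Step 3 — Series combination: Z_total = R + L + C = 421 + j66.11 Ω = 426.2∠8.9° Ω.
Step 4 — Power factor: PF = cos(φ) = Re(Z)/|Z| = 421/426.16 = 0.9879.
Step 5 — Type: Im(Z) = 66.11 ⇒ lagging (phase φ = 8.9°).

PF = 0.9879 (lagging, φ = 8.9°)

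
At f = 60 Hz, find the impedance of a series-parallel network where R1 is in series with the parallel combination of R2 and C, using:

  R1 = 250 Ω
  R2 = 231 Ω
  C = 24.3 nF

Step 1 — Angular frequency: ω = 2π·f = 2π·60 = 377 rad/s.
Step 2 — Component impedances:
  R1: Z = R = 250 Ω
  R2: Z = R = 231 Ω
  C: Z = 1/(jωC) = -j/(ω·C) = 0 - j1.092e+05 Ω
Step 3 — Parallel branch: R2 || C = 1/(1/R2 + 1/C) = 231 - j0.4888 Ω.
Step 4 — Series with R1: Z_total = R1 + (R2 || C) = 481 - j0.4888 Ω = 481∠-0.1° Ω.

Z = 481 - j0.4888 Ω = 481∠-0.1° Ω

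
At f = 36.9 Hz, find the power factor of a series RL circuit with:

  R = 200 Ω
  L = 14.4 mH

Step 1 — Angular frequency: ω = 2π·f = 2π·36.9 = 231.8 rad/s.
Step 2 — Component impedances:
  R: Z = R = 200 Ω
  L: Z = jωL = j·231.8·0.0144 = 0 + j3.339 Ω
Step 3 — Series combination: Z_total = R + L = 200 + j3.339 Ω = 200∠1.0° Ω.
Step 4 — Power factor: PF = cos(φ) = Re(Z)/|Z| = 200/200.03 = 0.9999.
Step 5 — Type: Im(Z) = 3.339 ⇒ lagging (phase φ = 1.0°).

PF = 0.9999 (lagging, φ = 1.0°)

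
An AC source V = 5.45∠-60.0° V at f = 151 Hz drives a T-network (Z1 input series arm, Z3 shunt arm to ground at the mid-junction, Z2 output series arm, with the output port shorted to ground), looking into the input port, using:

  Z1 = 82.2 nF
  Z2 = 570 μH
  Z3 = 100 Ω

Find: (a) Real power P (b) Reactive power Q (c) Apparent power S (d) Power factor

Step 1 — Angular frequency: ω = 2π·f = 2π·151 = 948.8 rad/s.
Step 2 — Component impedances:
  Z1: Z = 1/(jωC) = -j/(ω·C) = 0 - j1.282e+04 Ω
  Z2: Z = jωL = j·948.8·0.00057 = 0 + j0.5408 Ω
  Z3: Z = R = 100 Ω
Step 3 — With the output port shorted to ground, the output series arm Z2 runs from the junction to ground; the shunt arm Z3 also runs from the junction to ground. They appear in parallel: Z3 || Z2 = 0.002924 + j0.5408 Ω.
Step 4 — Series with input arm Z1: Z_in = Z1 + (Z3 || Z2) = 0.002924 - j1.282e+04 Ω = 1.282e+04∠-90.0° Ω.
Step 5 — Source phasor: V = 5.45∠-60.0° V = 2.725 - j4.72 V.
Step 6 — Current: I = V / Z = 0.0003681 + j0.0002125 A = 0.0004251∠30.0° A.
Step 7 — Complex power: S = V·I* = 5.284e-10 - j0.002317 VA.
Step 8 — Real power: P = Re(S) = 5.284e-10 W.
Step 9 — Reactive power: Q = Im(S) = -0.002317 VAR.
Step 10 — Apparent power: |S| = 0.002317 VA.
Step 11 — Power factor: PF = P/|S| = 2.281e-07 (leading).

(a) P = 5.284e-10 W  (b) Q = -0.002317 VAR  (c) S = 0.002317 VA  (d) PF = 2.281e-07 (leading)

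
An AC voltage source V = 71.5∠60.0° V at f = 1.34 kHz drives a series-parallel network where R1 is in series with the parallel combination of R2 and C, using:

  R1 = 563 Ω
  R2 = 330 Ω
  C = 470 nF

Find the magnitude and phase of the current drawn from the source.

Step 1 — Angular frequency: ω = 2π·f = 2π·1340 = 8419 rad/s.
Step 2 — Component impedances:
  R1: Z = R = 563 Ω
  R2: Z = R = 330 Ω
  C: Z = 1/(jωC) = -j/(ω·C) = 0 - j252.7 Ω
Step 3 — Parallel branch: R2 || C = 1/(1/R2 + 1/C) = 122 - j159.3 Ω.
Step 4 — Series with R1: Z_total = R1 + (R2 || C) = 685 - j159.3 Ω = 703.3∠-13.1° Ω.
Step 5 — Source phasor: V = 71.5∠60.0° V = 35.75 + j61.92 V.
Step 6 — Ohm's law: I = V / Z_total = (35.75 + j61.92) / (685 - j159.3) = 0.02957 + j0.09727 A.
Step 7 — Convert to polar: |I| = 0.1017 A, ∠I = 73.1°.

I = 0.1017∠73.1° A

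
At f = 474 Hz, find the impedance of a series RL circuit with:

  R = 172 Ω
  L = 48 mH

Step 1 — Angular frequency: ω = 2π·f = 2π·474 = 2978 rad/s.
Step 2 — Component impedances:
  R: Z = R = 172 Ω
  L: Z = jωL = j·2978·0.048 = 0 + j143 Ω
Step 3 — Series combination: Z_total = R + L = 172 + j143 Ω = 223.7∠39.7° Ω.

Z = 172 + j143 Ω = 223.7∠39.7° Ω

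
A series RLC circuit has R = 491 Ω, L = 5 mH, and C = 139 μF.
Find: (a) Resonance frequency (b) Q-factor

Step 1 — Resonance condition Im(Z)=0 gives ω₀ = 1/√(LC).
Step 2 — ω₀ = 1/√(0.005·0.000139) = 1200 rad/s.
Step 3 — f₀ = ω₀/(2π) = 190.9 Hz.
Step 4 — Series Q: Q = ω₀L/R = 1200·0.005/491 = 0.01222.

(a) f₀ = 190.9 Hz  (b) Q = 0.01222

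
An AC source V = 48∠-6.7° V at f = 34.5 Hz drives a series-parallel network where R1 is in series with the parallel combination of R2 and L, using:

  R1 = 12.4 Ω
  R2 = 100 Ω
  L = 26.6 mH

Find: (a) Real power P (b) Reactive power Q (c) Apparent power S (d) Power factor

Step 1 — Angular frequency: ω = 2π·f = 2π·34.5 = 216.8 rad/s.
Step 2 — Component impedances:
  R1: Z = R = 12.4 Ω
  R2: Z = R = 100 Ω
  L: Z = jωL = j·216.8·0.0266 = 0 + j5.766 Ω
Step 3 — Parallel branch: R2 || L = 1/(1/R2 + 1/L) = 0.3314 + j5.747 Ω.
Step 4 — Series with R1: Z_total = R1 + (R2 || L) = 12.73 + j5.747 Ω = 13.97∠24.3° Ω.
Step 5 — Source phasor: V = 48∠-6.7° V = 47.67 - j5.6 V.
Step 6 — Current: I = V / Z = 2.946 - j1.77 A = 3.436∠-31.0° A.
Step 7 — Complex power: S = V·I* = 150.3 + j67.86 VA.
Step 8 — Real power: P = Re(S) = 150.3 W.
Step 9 — Reactive power: Q = Im(S) = 67.86 VAR.
Step 10 — Apparent power: |S| = 164.9 VA.
Step 11 — Power factor: PF = P/|S| = 0.9114 (lagging).

(a) P = 150.3 W  (b) Q = 67.86 VAR  (c) S = 164.9 VA  (d) PF = 0.9114 (lagging)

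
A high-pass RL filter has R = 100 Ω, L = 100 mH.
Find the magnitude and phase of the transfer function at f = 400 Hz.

Step 1 — Angular frequency: ω = 2π·400 = 2513 rad/s.
Step 2 — Transfer function: H(jω) = jωL/(R + jωL).
Step 3 — Numerator jωL = j·251.3; denominator R + jωL = 100 + j251.3.
Step 4 — H = 0.8633 + j0.3435.
Step 5 — Magnitude: |H| = 0.9292 (-0.6 dB); phase: φ = 21.7°.

|H| = 0.9292 (-0.6 dB), φ = 21.7°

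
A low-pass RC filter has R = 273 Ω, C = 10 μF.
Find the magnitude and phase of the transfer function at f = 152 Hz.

Step 1 — Angular frequency: ω = 2π·152 = 955 rad/s.
Step 2 — Transfer function: H(jω) = 1/(1 + jωRC).
Step 3 — Denominator: 1 + jωRC = 1 + j·955·273·1e-05 = 1 + j2.607.
Step 4 — H = 0.1282 - j0.3344.
Step 5 — Magnitude: |H| = 0.3581 (-8.9 dB); phase: φ = -69.0°.

|H| = 0.3581 (-8.9 dB), φ = -69.0°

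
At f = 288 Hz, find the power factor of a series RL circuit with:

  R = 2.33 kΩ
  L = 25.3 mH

Step 1 — Angular frequency: ω = 2π·f = 2π·288 = 1810 rad/s.
Step 2 — Component impedances:
  R: Z = R = 2330 Ω
  L: Z = jωL = j·1810·0.0253 = 0 + j45.78 Ω
Step 3 — Series combination: Z_total = R + L = 2330 + j45.78 Ω = 2330∠1.1° Ω.
Step 4 — Power factor: PF = cos(φ) = Re(Z)/|Z| = 2330/2330.4 = 0.9998.
Step 5 — Type: Im(Z) = 45.78 ⇒ lagging (phase φ = 1.1°).

PF = 0.9998 (lagging, φ = 1.1°)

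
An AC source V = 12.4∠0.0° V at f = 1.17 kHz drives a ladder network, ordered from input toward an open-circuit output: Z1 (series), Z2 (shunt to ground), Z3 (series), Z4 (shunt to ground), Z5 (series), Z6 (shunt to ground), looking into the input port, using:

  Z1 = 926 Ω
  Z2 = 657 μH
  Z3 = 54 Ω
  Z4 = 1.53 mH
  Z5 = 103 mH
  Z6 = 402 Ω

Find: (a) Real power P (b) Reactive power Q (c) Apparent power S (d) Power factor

Step 1 — Angular frequency: ω = 2π·f = 2π·1170 = 7351 rad/s.
Step 2 — Component impedances:
  Z1: Z = R = 926 Ω
  Z2: Z = jωL = j·7351·0.000657 = 0 + j4.83 Ω
  Z3: Z = R = 54 Ω
  Z4: Z = jωL = j·7351·0.00153 = 0 + j11.25 Ω
  Z5: Z = jωL = j·7351·0.103 = 0 + j757.2 Ω
  Z6: Z = R = 402 Ω
Step 3 — Ladder network (open output): work backward from the far end, alternating series and parallel combinations. Z_in = 926.4 + j4.713 Ω = 926.4∠0.3° Ω.
Step 4 — Source phasor: V = 12.4∠0.0° V = 12.4 V.
Step 5 — Current: I = V / Z = 0.01338 - j6.809e-05 A = 0.01339∠-0.3° A.
Step 6 — Complex power: S = V·I* = 0.166 + j0.0008443 VA.
Step 7 — Real power: P = Re(S) = 0.166 W.
Step 8 — Reactive power: Q = Im(S) = 0.0008443 VAR.
Step 9 — Apparent power: |S| = 0.166 VA.
Step 10 — Power factor: PF = P/|S| = 1 (lagging).

(a) P = 0.166 W  (b) Q = 0.0008443 VAR  (c) S = 0.166 VA  (d) PF = 1 (lagging)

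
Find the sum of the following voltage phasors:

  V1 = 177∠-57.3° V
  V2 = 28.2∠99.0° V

Step 1 — Convert each phasor to rectangular form:
  V1 = 177·(cos(-57.3°) + j·sin(-57.3°)) = 95.62 - j148.9 V
  V2 = 28.2·(cos(99.0°) + j·sin(99.0°)) = -4.411 + j27.85 V
Step 2 — Sum components: V_total = 91.21 - j121.1 V.
Step 3 — Convert to polar: |V_total| = 151.6 V, ∠V_total = -53.0°.

V_total = 151.6∠-53.0° V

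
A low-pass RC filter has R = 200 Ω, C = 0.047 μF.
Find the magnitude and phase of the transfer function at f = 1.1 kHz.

Step 1 — Angular frequency: ω = 2π·1100 = 6912 rad/s.
Step 2 — Transfer function: H(jω) = 1/(1 + jωRC).
Step 3 — Denominator: 1 + jωRC = 1 + j·6912·200·4.7e-08 = 1 + j0.06497.
Step 4 — H = 0.9958 - j0.0647.
Step 5 — Magnitude: |H| = 0.9979 (-0.0 dB); phase: φ = -3.7°.

|H| = 0.9979 (-0.0 dB), φ = -3.7°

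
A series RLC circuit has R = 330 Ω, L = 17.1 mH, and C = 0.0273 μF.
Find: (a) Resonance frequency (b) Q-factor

Step 1 — Resonance condition Im(Z)=0 gives ω₀ = 1/√(LC).
Step 2 — ω₀ = 1/√(0.0171·2.73e-08) = 4.628e+04 rad/s.
Step 3 — f₀ = ω₀/(2π) = 7366 Hz.
Step 4 — Series Q: Q = ω₀L/R = 4.628e+04·0.0171/330 = 2.398.

(a) f₀ = 7366 Hz  (b) Q = 2.398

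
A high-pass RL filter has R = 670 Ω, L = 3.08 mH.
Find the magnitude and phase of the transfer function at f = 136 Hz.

Step 1 — Angular frequency: ω = 2π·136 = 854.5 rad/s.
Step 2 — Transfer function: H(jω) = jωL/(R + jωL).
Step 3 — Numerator jωL = j·2.632; denominator R + jωL = 670 + j2.632.
Step 4 — H = 1.543e-05 + j0.003928.
Step 5 — Magnitude: |H| = 0.003928 (-48.1 dB); phase: φ = 89.8°.

|H| = 0.003928 (-48.1 dB), φ = 89.8°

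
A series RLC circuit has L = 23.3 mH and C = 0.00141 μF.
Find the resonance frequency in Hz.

Step 1 — Resonance condition Im(Z)=0 gives ω₀ = 1/√(LC).
Step 2 — ω₀ = 1/√(0.0233·1.41e-09) = 1.745e+05 rad/s.
Step 3 — f₀ = ω₀/(2π) = 2.777e+04 Hz.

f₀ = 2.777e+04 Hz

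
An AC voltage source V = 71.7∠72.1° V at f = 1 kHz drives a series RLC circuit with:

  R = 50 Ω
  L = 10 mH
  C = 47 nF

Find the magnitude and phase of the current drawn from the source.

Step 1 — Angular frequency: ω = 2π·f = 2π·1000 = 6283 rad/s.
Step 2 — Component impedances:
  R: Z = R = 50 Ω
  L: Z = jωL = j·6283·0.01 = 0 + j62.83 Ω
  C: Z = 1/(jωC) = -j/(ω·C) = 0 - j3386 Ω
Step 3 — Series combination: Z_total = R + L + C = 50 - j3323 Ω = 3324∠-89.1° Ω.
Step 4 — Source phasor: V = 71.7∠72.1° V = 22.04 + j68.23 V.
Step 5 — Ohm's law: I = V / Z_total = (22.04 + j68.23) / (50 - j3323) = -0.02043 + j0.006938 A.
Step 6 — Convert to polar: |I| = 0.02157 A, ∠I = 161.2°.

I = 0.02157∠161.2° A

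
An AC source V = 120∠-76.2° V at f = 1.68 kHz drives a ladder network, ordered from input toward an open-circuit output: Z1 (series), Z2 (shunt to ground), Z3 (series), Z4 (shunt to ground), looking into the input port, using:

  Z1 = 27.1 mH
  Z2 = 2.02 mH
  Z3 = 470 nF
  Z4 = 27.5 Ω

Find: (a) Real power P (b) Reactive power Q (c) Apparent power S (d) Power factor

Step 1 — Angular frequency: ω = 2π·f = 2π·1680 = 1.056e+04 rad/s.
Step 2 — Component impedances:
  Z1: Z = jωL = j·1.056e+04·0.0271 = 0 + j286.1 Ω
  Z2: Z = jωL = j·1.056e+04·0.00202 = 0 + j21.32 Ω
  Z3: Z = 1/(jωC) = -j/(ω·C) = 0 - j201.6 Ω
  Z4: Z = R = 27.5 Ω
Step 3 — Ladder network (open output): work backward from the far end, alternating series and parallel combinations. Z_in = 0.3761 + j309.8 Ω = 309.8∠89.9° Ω.
Step 4 — Source phasor: V = 120∠-76.2° V = 28.62 - j116.5 V.
Step 5 — Current: I = V / Z = -0.376 - j0.09284 A = 0.3873∠-166.1° A.
Step 6 — Complex power: S = V·I* = 0.05641 + j46.47 VA.
Step 7 — Real power: P = Re(S) = 0.05641 W.
Step 8 — Reactive power: Q = Im(S) = 46.47 VAR.
Step 9 — Apparent power: |S| = 46.47 VA.
Step 10 — Power factor: PF = P/|S| = 0.001214 (lagging).

(a) P = 0.05641 W  (b) Q = 46.47 VAR  (c) S = 46.47 VA  (d) PF = 0.001214 (lagging)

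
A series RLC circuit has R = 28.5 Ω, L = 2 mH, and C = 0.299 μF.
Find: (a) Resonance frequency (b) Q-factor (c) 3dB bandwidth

Step 1 — Resonance: ω₀ = 1/√(LC) = 1/√(0.002·2.99e-07) = 4.089e+04 rad/s.
Step 2 — f₀ = ω₀/(2π) = 6508 Hz.
Step 3 — Series Q: Q = ω₀L/R = 4.089e+04·0.002/28.5 = 2.87.
Step 4 — Bandwidth: Δω = ω₀/Q = 1.425e+04 rad/s; BW = Δω/(2π) = 2268 Hz.

(a) f₀ = 6508 Hz  (b) Q = 2.87  (c) BW = 2268 Hz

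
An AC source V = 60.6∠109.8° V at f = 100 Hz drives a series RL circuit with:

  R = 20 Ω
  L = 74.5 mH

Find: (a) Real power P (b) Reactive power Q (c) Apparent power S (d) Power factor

Step 1 — Angular frequency: ω = 2π·f = 2π·100 = 628.3 rad/s.
Step 2 — Component impedances:
  R: Z = R = 20 Ω
  L: Z = jωL = j·628.3·0.0745 = 0 + j46.81 Ω
Step 3 — Series combination: Z_total = R + L = 20 + j46.81 Ω = 50.9∠66.9° Ω.
Step 4 — Source phasor: V = 60.6∠109.8° V = -20.53 + j57.02 V.
Step 5 — Current: I = V / Z = 0.8716 + j0.8109 A = 1.19∠42.9° A.
Step 6 — Complex power: S = V·I* = 28.35 + j66.34 VA.
Step 7 — Real power: P = Re(S) = 28.35 W.
Step 8 — Reactive power: Q = Im(S) = 66.34 VAR.
Step 9 — Apparent power: |S| = 72.14 VA.
Step 10 — Power factor: PF = P/|S| = 0.3929 (lagging).

(a) P = 28.35 W  (b) Q = 66.34 VAR  (c) S = 72.14 VA  (d) PF = 0.3929 (lagging)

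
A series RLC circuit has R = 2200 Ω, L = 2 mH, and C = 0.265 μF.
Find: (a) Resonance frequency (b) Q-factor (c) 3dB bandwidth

Step 1 — Resonance: ω₀ = 1/√(LC) = 1/√(0.002·2.65e-07) = 4.344e+04 rad/s.
Step 2 — f₀ = ω₀/(2π) = 6913 Hz.
Step 3 — Series Q: Q = ω₀L/R = 4.344e+04·0.002/2200 = 0.03949.
Step 4 — Bandwidth: Δω = ω₀/Q = 1.1e+06 rad/s; BW = Δω/(2π) = 1.751e+05 Hz.

(a) f₀ = 6913 Hz  (b) Q = 0.03949  (c) BW = 1.751e+05 Hz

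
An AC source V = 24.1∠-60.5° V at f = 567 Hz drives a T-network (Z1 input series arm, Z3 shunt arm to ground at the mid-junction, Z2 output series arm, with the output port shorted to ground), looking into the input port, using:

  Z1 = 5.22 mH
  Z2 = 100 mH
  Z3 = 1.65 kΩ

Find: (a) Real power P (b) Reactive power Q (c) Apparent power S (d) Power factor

Step 1 — Angular frequency: ω = 2π·f = 2π·567 = 3563 rad/s.
Step 2 — Component impedances:
  Z1: Z = jωL = j·3563·0.00522 = 0 + j18.6 Ω
  Z2: Z = jωL = j·3563·0.1 = 0 + j356.3 Ω
  Z3: Z = R = 1650 Ω
Step 3 — With the output port shorted to ground, the output series arm Z2 runs from the junction to ground; the shunt arm Z3 also runs from the junction to ground. They appear in parallel: Z3 || Z2 = 73.49 + j340.4 Ω.
Step 4 — Series with input arm Z1: Z_in = Z1 + (Z3 || Z2) = 73.49 + j359 Ω = 366.4∠78.4° Ω.
Step 5 — Source phasor: V = 24.1∠-60.5° V = 11.87 - j20.98 V.
Step 6 — Current: I = V / Z = -0.04958 - j0.04321 A = 0.06577∠-138.9° A.
Step 7 — Complex power: S = V·I* = 0.3179 + j1.553 VA.
Step 8 — Real power: P = Re(S) = 0.3179 W.
Step 9 — Reactive power: Q = Im(S) = 1.553 VAR.
Step 10 — Apparent power: |S| = 1.585 VA.
Step 11 — Power factor: PF = P/|S| = 0.2006 (lagging).

(a) P = 0.3179 W  (b) Q = 1.553 VAR  (c) S = 1.585 VA  (d) PF = 0.2006 (lagging)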